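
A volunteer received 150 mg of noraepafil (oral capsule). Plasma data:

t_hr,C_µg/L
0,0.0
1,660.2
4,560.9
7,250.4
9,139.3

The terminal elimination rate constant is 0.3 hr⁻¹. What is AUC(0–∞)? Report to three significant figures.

Trapezoidal AUC_0→9:
  [0→1]: (0.0+660.2)/2 × 1 = 330.1
  [1→4]: (660.2+560.9)/2 × 3 = 1831.65
  [4→7]: (560.9+250.4)/2 × 3 = 1216.95
  [7→9]: (250.4+139.3)/2 × 2 = 389.7
  Sum = 3768.4 µg/L·hr
Extrapolated tail: C_last / k_e = 139.3 / 0.3 = 464.333
AUC_0→∞ = 3768.4 + 464.333 = 4232.733 µg/L·hr

AUC = 4230 µg/L·hr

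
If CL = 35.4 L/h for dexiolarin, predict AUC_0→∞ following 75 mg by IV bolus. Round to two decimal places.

AUC = 2.12 mg/L·h

AUC_0→∞ = Dose_iv / CL
        = 75 / 35.4 = 2.11864 mg/L·h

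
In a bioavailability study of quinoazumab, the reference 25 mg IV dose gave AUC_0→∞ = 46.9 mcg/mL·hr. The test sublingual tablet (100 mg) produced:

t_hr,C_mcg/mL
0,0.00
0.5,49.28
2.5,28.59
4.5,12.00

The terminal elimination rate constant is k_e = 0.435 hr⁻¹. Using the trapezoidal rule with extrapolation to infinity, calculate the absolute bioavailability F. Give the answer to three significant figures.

F = 0.844

Trapezoidal AUC_0→4.5 (sublingual tablet):
  [0→0.5]: (0.00+49.28)/2 × 0.5 = 12.32
  [0.5→2.5]: (49.28+28.59)/2 × 2 = 77.87
  [2.5→4.5]: (28.59+12.00)/2 × 2 = 40.59
  Sum = 130.78 mcg/mL·hr
Tail: C_last/k_e = 12.00/0.435 = 27.586
AUC_0→∞ (sublingual tablet) = 130.78 + 27.586 = 158.366 mcg/mL·hr
F = (AUC_ev/D_ev)/(AUC_iv/D_iv) = (158.366/100)/(46.9/25) = 1.58366/1.876 = 0.8442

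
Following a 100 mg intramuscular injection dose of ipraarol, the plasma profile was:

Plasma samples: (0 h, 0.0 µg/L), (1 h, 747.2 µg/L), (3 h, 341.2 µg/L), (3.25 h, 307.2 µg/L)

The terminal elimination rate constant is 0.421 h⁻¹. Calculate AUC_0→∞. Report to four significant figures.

Trapezoidal AUC_0→3.25:
  [0→1]: (0.0+747.2)/2 × 1 = 373.6
  [1→3]: (747.2+341.2)/2 × 2 = 1088.4
  [3→3.25]: (341.2+307.2)/2 × 0.25 = 81.05
  Sum = 1543.05 µg/L·h
Extrapolated tail: C_last / k_e = 307.2 / 0.421 = 729.691
AUC_0→∞ = 1543.05 + 729.691 = 2272.741 µg/L·h

AUC = 2273 µg/L·h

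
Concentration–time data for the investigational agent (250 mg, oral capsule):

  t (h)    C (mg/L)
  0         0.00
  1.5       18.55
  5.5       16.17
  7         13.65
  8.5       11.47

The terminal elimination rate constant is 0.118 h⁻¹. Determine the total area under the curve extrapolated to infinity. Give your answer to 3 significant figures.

AUC = 222 mg/L·h

Trapezoidal AUC_0→8.5:
  [0→1.5]: (0.00+18.55)/2 × 1.5 = 13.9125
  [1.5→5.5]: (18.55+16.17)/2 × 4 = 69.44
  [5.5→7]: (16.17+13.65)/2 × 1.5 = 22.365
  [7→8.5]: (13.65+11.47)/2 × 1.5 = 18.84
  Sum = 124.5575 mg/L·h
Extrapolated tail: C_last / k_e = 11.47 / 0.118 = 97.203
AUC_0→∞ = 124.5575 + 97.203 = 221.7605 mg/L·h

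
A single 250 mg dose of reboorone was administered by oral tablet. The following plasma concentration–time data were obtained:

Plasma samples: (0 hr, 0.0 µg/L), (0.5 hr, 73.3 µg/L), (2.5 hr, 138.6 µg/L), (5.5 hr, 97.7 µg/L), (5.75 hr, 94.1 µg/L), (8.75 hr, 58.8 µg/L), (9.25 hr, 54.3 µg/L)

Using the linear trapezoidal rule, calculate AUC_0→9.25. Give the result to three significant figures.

Trapezoidal AUC_0→9.25:
  [0→0.5]: (0.0+73.3)/2 × 0.5 = 18.325
  [0.5→2.5]: (73.3+138.6)/2 × 2 = 211.9
  [2.5→5.5]: (138.6+97.7)/2 × 3 = 354.45
  [5.5→5.75]: (97.7+94.1)/2 × 0.25 = 23.975
  [5.75→8.75]: (94.1+58.8)/2 × 3 = 229.35
  [8.75→9.25]: (58.8+54.3)/2 × 0.5 = 28.275
  Sum = 866.275 µg/L·hr

AUC = 866 µg/L·hr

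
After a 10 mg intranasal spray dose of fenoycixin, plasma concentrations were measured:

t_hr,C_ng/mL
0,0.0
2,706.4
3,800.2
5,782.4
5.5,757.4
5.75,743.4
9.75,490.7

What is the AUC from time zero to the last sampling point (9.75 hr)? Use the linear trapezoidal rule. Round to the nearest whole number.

Trapezoidal AUC_0→9.75:
  [0→2]: (0.0+706.4)/2 × 2 = 706.4
  [2→3]: (706.4+800.2)/2 × 1 = 753.3
  [3→5]: (800.2+782.4)/2 × 2 = 1582.6
  [5→5.5]: (782.4+757.4)/2 × 0.5 = 384.95
  [5.5→5.75]: (757.4+743.4)/2 × 0.25 = 187.6
  [5.75→9.75]: (743.4+490.7)/2 × 4 = 2468.2
  Sum = 6083.05 ng/mL·hr

AUC = 6083 ng/mL·hr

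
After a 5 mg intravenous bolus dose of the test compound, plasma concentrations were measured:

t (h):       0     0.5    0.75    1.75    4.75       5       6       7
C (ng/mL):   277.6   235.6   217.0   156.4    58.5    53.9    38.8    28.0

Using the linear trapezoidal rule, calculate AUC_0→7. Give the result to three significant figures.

Trapezoidal AUC_0→7:
  [0→0.5]: (277.6+235.6)/2 × 0.5 = 128.3
  [0.5→0.75]: (235.6+217.0)/2 × 0.25 = 56.575
  [0.75→1.75]: (217.0+156.4)/2 × 1 = 186.7
  [1.75→4.75]: (156.4+58.5)/2 × 3 = 322.35
  [4.75→5]: (58.5+53.9)/2 × 0.25 = 14.05
  [5→6]: (53.9+38.8)/2 × 1 = 46.35
  [6→7]: (38.8+28.0)/2 × 1 = 33.4
  Sum = 787.725 ng/mL·h

AUC = 788 ng/mL·h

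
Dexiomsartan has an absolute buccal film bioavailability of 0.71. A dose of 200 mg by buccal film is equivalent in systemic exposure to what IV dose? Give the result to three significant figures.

Systemic exposure from an extravascular dose = F × D_ev, so the equivalent IV dose is F × D_ev.
D_iv = F × D_ev = 0.71 × 200 = 142 mg

D_iv = 142 mg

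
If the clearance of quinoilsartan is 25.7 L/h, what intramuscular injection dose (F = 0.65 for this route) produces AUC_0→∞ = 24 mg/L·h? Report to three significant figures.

Dose = CL × AUC_0→∞ / F
     = 25.7 × 24 / 0.65 = 948.923 mg

Dose = 949 mg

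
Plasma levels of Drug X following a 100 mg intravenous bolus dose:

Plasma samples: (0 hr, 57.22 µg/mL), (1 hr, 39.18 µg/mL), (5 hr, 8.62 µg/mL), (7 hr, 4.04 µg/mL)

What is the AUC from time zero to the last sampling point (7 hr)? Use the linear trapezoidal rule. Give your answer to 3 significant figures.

AUC = 156 µg/mL·hr

Trapezoidal AUC_0→7:
  [0→1]: (57.22+39.18)/2 × 1 = 48.2
  [1→5]: (39.18+8.62)/2 × 4 = 95.6
  [5→7]: (8.62+4.04)/2 × 2 = 12.66
  Sum = 156.46 µg/mL·hr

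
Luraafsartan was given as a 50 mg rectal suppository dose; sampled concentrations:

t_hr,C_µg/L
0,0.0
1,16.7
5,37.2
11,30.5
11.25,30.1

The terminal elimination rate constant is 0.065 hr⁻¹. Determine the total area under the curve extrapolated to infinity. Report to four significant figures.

Trapezoidal AUC_0→11.25:
  [0→1]: (0.0+16.7)/2 × 1 = 8.35
  [1→5]: (16.7+37.2)/2 × 4 = 107.8
  [5→11]: (37.2+30.5)/2 × 6 = 203.1
  [11→11.25]: (30.5+30.1)/2 × 0.25 = 7.575
  Sum = 326.825 µg/L·hr
Extrapolated tail: C_last / k_e = 30.1 / 0.065 = 463.077
AUC_0→∞ = 326.825 + 463.077 = 789.902 µg/L·hr

AUC = 789.9 µg/L·hr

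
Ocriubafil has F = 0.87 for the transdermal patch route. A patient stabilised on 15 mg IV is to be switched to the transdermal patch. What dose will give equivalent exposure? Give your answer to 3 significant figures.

For equal systemic exposure: F × D_ev = D_iv
D_ev = D_iv / F = 15 / 0.87 = 17.2414 mg

D_transdermal = 17.2 mg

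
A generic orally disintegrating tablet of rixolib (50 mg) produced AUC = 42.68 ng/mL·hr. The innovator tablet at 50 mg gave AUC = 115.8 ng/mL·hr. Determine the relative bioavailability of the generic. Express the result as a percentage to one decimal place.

F_rel = (AUC_test/D_test) / (AUC_ref/D_ref)
      = (42.68/50) / (115.8/50)
      = 0.8536 / 2.316 = 0.3686 = 36.86%

F_rel = 36.9%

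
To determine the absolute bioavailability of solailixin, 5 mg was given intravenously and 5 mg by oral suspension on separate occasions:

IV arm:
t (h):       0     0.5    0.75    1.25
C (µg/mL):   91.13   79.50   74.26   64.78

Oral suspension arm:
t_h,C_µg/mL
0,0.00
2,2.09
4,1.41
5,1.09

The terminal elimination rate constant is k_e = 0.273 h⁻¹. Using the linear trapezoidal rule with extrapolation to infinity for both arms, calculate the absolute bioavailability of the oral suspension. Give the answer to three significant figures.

F = 0.0324

Trapezoidal AUC_0→1.25 (IV):
  [0→0.5]: (91.13+79.50)/2 × 0.5 = 42.6575
  [0.5→0.75]: (79.50+74.26)/2 × 0.25 = 19.22
  [0.75→1.25]: (74.26+64.78)/2 × 0.5 = 34.76
  Sum = 96.6375 µg/mL·h
IV tail: 64.78/0.273 = 237.289; AUC_iv,0→∞ = 96.6375 + 237.289 = 333.9265 µg/mL·h
Trapezoidal AUC_0→5 (oral suspension):
  [0→2]: (0.00+2.09)/2 × 2 = 2.09
  [2→4]: (2.09+1.41)/2 × 2 = 3.5
  [4→5]: (1.41+1.09)/2 × 1 = 1.25
  Sum = 6.84 µg/mL·h
oral suspension tail: 1.09/0.273 = 3.993; AUC_ev,0→∞ = 6.84 + 3.993 = 10.833 µg/mL·h
F = (AUC_ev/D_ev)/(AUC_iv/D_iv) = (10.833/5)/(333.9265/5) = 2.1666/66.7853 = 0.0324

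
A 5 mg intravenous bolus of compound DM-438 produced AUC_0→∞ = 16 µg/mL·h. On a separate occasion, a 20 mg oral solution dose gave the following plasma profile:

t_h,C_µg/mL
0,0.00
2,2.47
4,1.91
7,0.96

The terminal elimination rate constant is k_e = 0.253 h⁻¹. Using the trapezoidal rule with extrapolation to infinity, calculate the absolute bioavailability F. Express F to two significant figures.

Trapezoidal AUC_0→7 (oral solution):
  [0→2]: (0.00+2.47)/2 × 2 = 2.47
  [2→4]: (2.47+1.91)/2 × 2 = 4.38
  [4→7]: (1.91+0.96)/2 × 3 = 4.305
  Sum = 11.155 µg/mL·h
Tail: C_last/k_e = 0.96/0.253 = 3.794
AUC_0→∞ (oral solution) = 11.155 + 3.794 = 14.949 µg/mL·h
F = (AUC_ev/D_ev)/(AUC_iv/D_iv) = (14.949/20)/(16/5) = 0.74745/3.2 = 0.2336

F = 0.23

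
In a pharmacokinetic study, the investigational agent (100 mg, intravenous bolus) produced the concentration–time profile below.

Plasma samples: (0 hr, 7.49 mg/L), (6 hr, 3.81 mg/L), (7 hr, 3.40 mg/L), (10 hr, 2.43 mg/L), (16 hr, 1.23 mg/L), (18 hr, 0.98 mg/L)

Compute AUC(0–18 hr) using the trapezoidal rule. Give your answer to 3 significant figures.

Trapezoidal AUC_0→18:
  [0→6]: (7.49+3.81)/2 × 6 = 33.9
  [6→7]: (3.81+3.40)/2 × 1 = 3.605
  [7→10]: (3.40+2.43)/2 × 3 = 8.745
  [10→16]: (2.43+1.23)/2 × 6 = 10.98
  [16→18]: (1.23+0.98)/2 × 2 = 2.21
  Sum = 59.44 mg/L·hr

AUC = 59.4 mg/L·hr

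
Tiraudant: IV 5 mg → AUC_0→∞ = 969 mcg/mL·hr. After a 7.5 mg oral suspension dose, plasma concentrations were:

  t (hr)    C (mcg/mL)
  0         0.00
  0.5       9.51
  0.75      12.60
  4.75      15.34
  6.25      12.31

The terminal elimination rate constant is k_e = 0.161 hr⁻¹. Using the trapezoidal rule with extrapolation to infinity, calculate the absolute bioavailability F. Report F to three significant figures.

Trapezoidal AUC_0→6.25 (oral suspension):
  [0→0.5]: (0.00+9.51)/2 × 0.5 = 2.3775
  [0.5→0.75]: (9.51+12.60)/2 × 0.25 = 2.76375
  [0.75→4.75]: (12.60+15.34)/2 × 4 = 55.88
  [4.75→6.25]: (15.34+12.31)/2 × 1.5 = 20.7375
  Sum = 81.75875 mcg/mL·hr
Tail: C_last/k_e = 12.31/0.161 = 76.460
AUC_0→∞ (oral suspension) = 81.75875 + 76.460 = 158.21875 mcg/mL·hr
F = (AUC_ev/D_ev)/(AUC_iv/D_iv) = (158.21875/7.5)/(969/5) = 21.0958/193.8 = 0.1089

F = 0.109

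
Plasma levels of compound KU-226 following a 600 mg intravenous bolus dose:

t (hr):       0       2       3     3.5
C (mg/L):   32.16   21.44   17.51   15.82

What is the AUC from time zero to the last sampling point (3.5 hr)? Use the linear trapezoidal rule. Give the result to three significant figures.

Trapezoidal AUC_0→3.5:
  [0→2]: (32.16+21.44)/2 × 2 = 53.6
  [2→3]: (21.44+17.51)/2 × 1 = 19.475
  [3→3.5]: (17.51+15.82)/2 × 0.5 = 8.3325
  Sum = 81.4075 mg/L·hr

AUC = 81.4 mg/L·hr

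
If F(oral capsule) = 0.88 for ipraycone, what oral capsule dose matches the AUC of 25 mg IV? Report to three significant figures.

For equal systemic exposure: F × D_ev = D_iv
D_ev = D_iv / F = 25 / 0.88 = 28.4091 mg

D_oral = 28.4 mg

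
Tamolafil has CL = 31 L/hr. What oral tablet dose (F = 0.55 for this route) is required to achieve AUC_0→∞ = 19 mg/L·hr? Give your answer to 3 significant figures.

Dose = CL × AUC_0→∞ / F
     = 31 × 19 / 0.55 = 1070.91 mg

Dose = 1070 mg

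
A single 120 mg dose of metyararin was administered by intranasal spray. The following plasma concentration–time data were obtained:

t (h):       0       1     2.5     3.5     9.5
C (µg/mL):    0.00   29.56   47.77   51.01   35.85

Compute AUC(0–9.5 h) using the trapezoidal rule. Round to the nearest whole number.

AUC = 383 µg/mL·h

Trapezoidal AUC_0→9.5:
  [0→1]: (0.00+29.56)/2 × 1 = 14.78
  [1→2.5]: (29.56+47.77)/2 × 1.5 = 57.9975
  [2.5→3.5]: (47.77+51.01)/2 × 1 = 49.39
  [3.5→9.5]: (51.01+35.85)/2 × 6 = 260.58
  Sum = 382.7475 µg/mL·h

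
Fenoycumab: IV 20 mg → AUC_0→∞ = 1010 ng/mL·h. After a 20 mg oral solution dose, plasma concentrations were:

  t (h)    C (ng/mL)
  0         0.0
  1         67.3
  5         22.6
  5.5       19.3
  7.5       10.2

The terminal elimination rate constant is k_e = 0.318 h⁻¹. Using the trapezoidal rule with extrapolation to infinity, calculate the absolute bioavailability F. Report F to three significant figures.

Trapezoidal AUC_0→7.5 (oral solution):
  [0→1]: (0.0+67.3)/2 × 1 = 33.65
  [1→5]: (67.3+22.6)/2 × 4 = 179.8
  [5→5.5]: (22.6+19.3)/2 × 0.5 = 10.475
  [5.5→7.5]: (19.3+10.2)/2 × 2 = 29.5
  Sum = 253.425 ng/mL·h
Tail: C_last/k_e = 10.2/0.318 = 32.075
AUC_0→∞ (oral solution) = 253.425 + 32.075 = 285.5 ng/mL·h
F = (AUC_ev/D_ev)/(AUC_iv/D_iv) = (285.5/20)/(1010/20) = 14.275/50.5 = 0.2827

F = 0.283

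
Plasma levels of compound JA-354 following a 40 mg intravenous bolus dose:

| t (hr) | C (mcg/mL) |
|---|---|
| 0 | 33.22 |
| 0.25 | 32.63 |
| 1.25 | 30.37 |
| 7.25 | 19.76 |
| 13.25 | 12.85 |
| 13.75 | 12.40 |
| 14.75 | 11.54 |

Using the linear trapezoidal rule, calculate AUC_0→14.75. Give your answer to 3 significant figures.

AUC = 306 mcg/mL·hr

Trapezoidal AUC_0→14.75:
  [0→0.25]: (33.22+32.63)/2 × 0.25 = 8.23125
  [0.25→1.25]: (32.63+30.37)/2 × 1 = 31.5
  [1.25→7.25]: (30.37+19.76)/2 × 6 = 150.39
  [7.25→13.25]: (19.76+12.85)/2 × 6 = 97.83
  [13.25→13.75]: (12.85+12.40)/2 × 0.5 = 6.3125
  [13.75→14.75]: (12.40+11.54)/2 × 1 = 11.97
  Sum = 306.23375 mcg/mL·hr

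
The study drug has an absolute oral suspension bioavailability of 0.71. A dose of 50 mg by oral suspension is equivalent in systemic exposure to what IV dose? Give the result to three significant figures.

D_iv = 35.5 mg

Systemic exposure from an extravascular dose = F × D_ev, so the equivalent IV dose is F × D_ev.
D_iv = F × D_ev = 0.71 × 50 = 35.5 mg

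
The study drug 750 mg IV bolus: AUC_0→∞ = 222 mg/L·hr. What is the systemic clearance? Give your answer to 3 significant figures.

CL = 3.38 L/hr

CL = Dose_iv / AUC_0→∞
   = 750 / 222 = 3.37838 L/hr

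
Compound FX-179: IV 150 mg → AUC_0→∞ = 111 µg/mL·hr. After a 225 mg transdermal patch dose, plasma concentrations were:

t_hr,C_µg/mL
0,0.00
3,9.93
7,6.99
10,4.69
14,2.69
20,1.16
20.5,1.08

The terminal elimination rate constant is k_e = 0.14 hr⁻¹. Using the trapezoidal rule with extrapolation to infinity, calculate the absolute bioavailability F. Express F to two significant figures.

Trapezoidal AUC_0→20.5 (transdermal patch):
  [0→3]: (0.00+9.93)/2 × 3 = 14.895
  [3→7]: (9.93+6.99)/2 × 4 = 33.84
  [7→10]: (6.99+4.69)/2 × 3 = 17.52
  [10→14]: (4.69+2.69)/2 × 4 = 14.76
  [14→20]: (2.69+1.16)/2 × 6 = 11.55
  [20→20.5]: (1.16+1.08)/2 × 0.5 = 0.56
  Sum = 93.125 µg/mL·hr
Tail: C_last/k_e = 1.08/0.14 = 7.714
AUC_0→∞ (transdermal patch) = 93.125 + 7.714 = 100.839 µg/mL·hr
F = (AUC_ev/D_ev)/(AUC_iv/D_iv) = (100.839/225)/(111/150) = 0.448173/0.74 = 0.6056

F = 0.61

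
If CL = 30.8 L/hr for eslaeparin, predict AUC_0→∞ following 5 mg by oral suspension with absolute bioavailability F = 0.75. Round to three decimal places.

AUC_0→∞ = F × Dose / CL
        = 0.75 × 5 / 30.8 = 0.121753 mg/L·hr

AUC = 0.122 mg/L·hr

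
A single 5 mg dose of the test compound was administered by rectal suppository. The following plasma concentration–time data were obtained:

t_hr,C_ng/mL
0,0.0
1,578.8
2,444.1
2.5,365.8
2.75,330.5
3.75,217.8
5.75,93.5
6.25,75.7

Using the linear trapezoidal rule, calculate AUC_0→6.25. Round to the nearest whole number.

AUC = 1718 ng/mL·hr

Trapezoidal AUC_0→6.25:
  [0→1]: (0.0+578.8)/2 × 1 = 289.4
  [1→2]: (578.8+444.1)/2 × 1 = 511.45
  [2→2.5]: (444.1+365.8)/2 × 0.5 = 202.475
  [2.5→2.75]: (365.8+330.5)/2 × 0.25 = 87.0375
  [2.75→3.75]: (330.5+217.8)/2 × 1 = 274.15
  [3.75→5.75]: (217.8+93.5)/2 × 2 = 311.3
  [5.75→6.25]: (93.5+75.7)/2 × 0.5 = 42.3
  Sum = 1718.1125 ng/mL·hr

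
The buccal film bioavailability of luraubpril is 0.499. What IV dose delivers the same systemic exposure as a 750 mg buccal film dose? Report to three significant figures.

Systemic exposure from an extravascular dose = F × D_ev, so the equivalent IV dose is F × D_ev.
D_iv = F × D_ev = 0.499 × 750 = 374.25 mg

D_iv = 374 mg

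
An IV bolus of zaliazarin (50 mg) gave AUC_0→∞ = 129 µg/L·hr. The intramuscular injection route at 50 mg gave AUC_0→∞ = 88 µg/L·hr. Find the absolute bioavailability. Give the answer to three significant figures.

F = 0.682

F = (AUC_ev / D_ev) / (AUC_iv / D_iv)
  = (88/50) / (129/50)
  = 1.76 / 2.58 = 0.6822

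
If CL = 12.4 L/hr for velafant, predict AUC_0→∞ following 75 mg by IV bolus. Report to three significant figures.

AUC = 6.05 mg/L·hr

AUC_0→∞ = Dose_iv / CL
        = 75 / 12.4 = 6.04839 mg/L·hr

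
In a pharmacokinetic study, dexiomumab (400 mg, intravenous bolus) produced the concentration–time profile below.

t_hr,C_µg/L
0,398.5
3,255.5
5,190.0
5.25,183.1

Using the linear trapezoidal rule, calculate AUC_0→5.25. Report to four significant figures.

AUC = 1473 µg/L·hr

Trapezoidal AUC_0→5.25:
  [0→3]: (398.5+255.5)/2 × 3 = 981.0
  [3→5]: (255.5+190.0)/2 × 2 = 445.5
  [5→5.25]: (190.0+183.1)/2 × 0.25 = 46.6375
  Sum = 1473.1375 µg/L·hr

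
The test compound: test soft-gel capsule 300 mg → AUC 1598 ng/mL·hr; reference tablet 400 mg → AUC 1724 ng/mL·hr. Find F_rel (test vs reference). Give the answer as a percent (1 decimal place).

F_rel = (AUC_test/D_test) / (AUC_ref/D_ref)
      = (1598/300) / (1724/400)
      = 5.32667 / 4.31 = 1.2359 = 123.59%

F_rel = 123.6%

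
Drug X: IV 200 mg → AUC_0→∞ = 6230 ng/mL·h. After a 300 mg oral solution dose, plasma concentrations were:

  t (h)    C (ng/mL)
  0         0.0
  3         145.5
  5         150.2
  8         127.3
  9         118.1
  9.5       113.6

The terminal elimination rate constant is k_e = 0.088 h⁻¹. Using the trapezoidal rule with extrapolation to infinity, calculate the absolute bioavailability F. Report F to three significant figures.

F = 0.257

Trapezoidal AUC_0→9.5 (oral solution):
  [0→3]: (0.0+145.5)/2 × 3 = 218.25
  [3→5]: (145.5+150.2)/2 × 2 = 295.7
  [5→8]: (150.2+127.3)/2 × 3 = 416.25
  [8→9]: (127.3+118.1)/2 × 1 = 122.7
  [9→9.5]: (118.1+113.6)/2 × 0.5 = 57.925
  Sum = 1110.825 ng/mL·h
Tail: C_last/k_e = 113.6/0.088 = 1290.909
AUC_0→∞ (oral solution) = 1110.825 + 1290.909 = 2401.734 ng/mL·h
F = (AUC_ev/D_ev)/(AUC_iv/D_iv) = (2401.734/300)/(6230/200) = 8.00578/31.15 = 0.2570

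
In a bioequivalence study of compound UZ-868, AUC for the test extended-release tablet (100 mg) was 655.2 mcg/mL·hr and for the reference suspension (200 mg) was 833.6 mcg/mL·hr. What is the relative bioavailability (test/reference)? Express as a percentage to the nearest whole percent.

F_rel = 157%

F_rel = (AUC_test/D_test) / (AUC_ref/D_ref)
      = (655.2/100) / (833.6/200)
      = 6.552 / 4.168 = 1.5720 = 157.20%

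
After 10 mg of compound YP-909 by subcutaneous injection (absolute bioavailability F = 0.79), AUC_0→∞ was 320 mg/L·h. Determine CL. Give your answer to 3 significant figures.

CL = 0.0247 L/h

CL = F × Dose / AUC_0→∞
   = 0.79 × 10 / 320 = 0.0246875 L/h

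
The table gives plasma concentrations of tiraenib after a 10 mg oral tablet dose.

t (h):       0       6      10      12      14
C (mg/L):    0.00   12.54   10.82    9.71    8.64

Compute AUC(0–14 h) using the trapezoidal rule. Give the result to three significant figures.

AUC = 123 mg/L·h

Trapezoidal AUC_0→14:
  [0→6]: (0.00+12.54)/2 × 6 = 37.62
  [6→10]: (12.54+10.82)/2 × 4 = 46.72
  [10→12]: (10.82+9.71)/2 × 2 = 20.53
  [12→14]: (9.71+8.64)/2 × 2 = 18.35
  Sum = 123.22 mg/L·h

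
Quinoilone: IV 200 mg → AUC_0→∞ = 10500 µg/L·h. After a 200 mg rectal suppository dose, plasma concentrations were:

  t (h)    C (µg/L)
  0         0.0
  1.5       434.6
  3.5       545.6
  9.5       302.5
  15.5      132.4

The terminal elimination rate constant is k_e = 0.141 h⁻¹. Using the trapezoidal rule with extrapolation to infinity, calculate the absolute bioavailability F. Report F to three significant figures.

F = 0.580

Trapezoidal AUC_0→15.5 (rectal suppository):
  [0→1.5]: (0.0+434.6)/2 × 1.5 = 325.95
  [1.5→3.5]: (434.6+545.6)/2 × 2 = 980.2
  [3.5→9.5]: (545.6+302.5)/2 × 6 = 2544.3
  [9.5→15.5]: (302.5+132.4)/2 × 6 = 1304.7
  Sum = 5155.15 µg/L·h
Tail: C_last/k_e = 132.4/0.141 = 939.007
AUC_0→∞ (rectal suppository) = 5155.15 + 939.007 = 6094.157 µg/L·h
F = (AUC_ev/D_ev)/(AUC_iv/D_iv) = (6094.157/200)/(10500/200) = 30.470785/52.5 = 0.5804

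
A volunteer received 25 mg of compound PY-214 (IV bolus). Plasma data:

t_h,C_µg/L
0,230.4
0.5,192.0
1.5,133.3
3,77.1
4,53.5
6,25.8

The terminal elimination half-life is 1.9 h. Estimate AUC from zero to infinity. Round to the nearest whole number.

Trapezoidal AUC_0→6:
  [0→0.5]: (230.4+192.0)/2 × 0.5 = 105.6
  [0.5→1.5]: (192.0+133.3)/2 × 1 = 162.65
  [1.5→3]: (133.3+77.1)/2 × 1.5 = 157.8
  [3→4]: (77.1+53.5)/2 × 1 = 65.3
  [4→6]: (53.5+25.8)/2 × 2 = 79.3
  Sum = 570.65 µg/L·h
k_e = ln2 / t½ = 0.693147 / 1.9 = 0.3648 h^-1
Extrapolated tail: C_last / k_e = 25.8 / 0.3648 = 70.724
AUC_0→∞ = 570.65 + 70.724 = 641.374 µg/L·h

AUC = 641 µg/L·h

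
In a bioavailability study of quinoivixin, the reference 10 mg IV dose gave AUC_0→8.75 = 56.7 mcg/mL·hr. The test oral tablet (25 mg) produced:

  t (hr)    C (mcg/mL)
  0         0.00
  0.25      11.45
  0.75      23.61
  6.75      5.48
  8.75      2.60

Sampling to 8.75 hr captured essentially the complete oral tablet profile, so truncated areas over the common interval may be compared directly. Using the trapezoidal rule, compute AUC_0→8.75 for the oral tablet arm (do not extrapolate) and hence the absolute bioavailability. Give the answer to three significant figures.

Trapezoidal AUC_0→8.75 (oral tablet):
  [0→0.25]: (0.00+11.45)/2 × 0.25 = 1.43125
  [0.25→0.75]: (11.45+23.61)/2 × 0.5 = 8.765
  [0.75→6.75]: (23.61+5.48)/2 × 6 = 87.27
  [6.75→8.75]: (5.48+2.60)/2 × 2 = 8.08
  Sum = 105.54625 mcg/mL·hr
F = (AUC_ev/D_ev)/(AUC_iv/D_iv) = (105.54625/25)/(56.7/10) = 4.22185/5.67 = 0.7446

F = 0.745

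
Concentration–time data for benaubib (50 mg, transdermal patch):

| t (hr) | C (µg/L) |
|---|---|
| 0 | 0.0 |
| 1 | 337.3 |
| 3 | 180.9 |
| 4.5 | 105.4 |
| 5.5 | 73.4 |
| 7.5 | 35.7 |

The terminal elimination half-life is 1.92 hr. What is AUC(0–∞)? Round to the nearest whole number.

Trapezoidal AUC_0→7.5:
  [0→1]: (0.0+337.3)/2 × 1 = 168.65
  [1→3]: (337.3+180.9)/2 × 2 = 518.2
  [3→4.5]: (180.9+105.4)/2 × 1.5 = 214.725
  [4.5→5.5]: (105.4+73.4)/2 × 1 = 89.4
  [5.5→7.5]: (73.4+35.7)/2 × 2 = 109.1
  Sum = 1100.075 µg/L·hr
k_e = ln2 / t½ = 0.693147 / 1.92 = 0.3610 hr^-1
Extrapolated tail: C_last / k_e = 35.7 / 0.361 = 98.892
AUC_0→∞ = 1100.075 + 98.892 = 1198.967 µg/L·hr

AUC = 1199 µg/L·hr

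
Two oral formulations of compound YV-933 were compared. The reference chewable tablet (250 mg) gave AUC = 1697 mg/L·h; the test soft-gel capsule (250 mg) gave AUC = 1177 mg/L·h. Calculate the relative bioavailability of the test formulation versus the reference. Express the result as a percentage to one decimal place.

F_rel = 69.4%

F_rel = (AUC_test/D_test) / (AUC_ref/D_ref)
      = (1177/250) / (1697/250)
      = 4.708 / 6.788 = 0.6936 = 69.36%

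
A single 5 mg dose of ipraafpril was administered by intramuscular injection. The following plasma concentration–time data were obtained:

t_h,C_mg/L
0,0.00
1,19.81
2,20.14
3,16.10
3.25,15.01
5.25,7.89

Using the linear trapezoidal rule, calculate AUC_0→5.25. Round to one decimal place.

AUC = 74.8 mg/L·h

Trapezoidal AUC_0→5.25:
  [0→1]: (0.00+19.81)/2 × 1 = 9.905
  [1→2]: (19.81+20.14)/2 × 1 = 19.975
  [2→3]: (20.14+16.10)/2 × 1 = 18.12
  [3→3.25]: (16.10+15.01)/2 × 0.25 = 3.88875
  [3.25→5.25]: (15.01+7.89)/2 × 2 = 22.9
  Sum = 74.78875 mg/L·h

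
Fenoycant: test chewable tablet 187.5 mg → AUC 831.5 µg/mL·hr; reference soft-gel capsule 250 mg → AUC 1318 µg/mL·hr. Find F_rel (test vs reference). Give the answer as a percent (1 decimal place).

F_rel = 84.1%

F_rel = (AUC_test/D_test) / (AUC_ref/D_ref)
      = (831.5/187.5) / (1318/250)
      = 4.43467 / 5.272 = 0.8412 = 84.12%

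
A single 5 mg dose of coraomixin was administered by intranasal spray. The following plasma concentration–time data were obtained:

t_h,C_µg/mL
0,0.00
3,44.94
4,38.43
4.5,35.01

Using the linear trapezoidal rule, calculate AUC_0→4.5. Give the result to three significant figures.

AUC = 127 µg/mL·h

Trapezoidal AUC_0→4.5:
  [0→3]: (0.00+44.94)/2 × 3 = 67.41
  [3→4]: (44.94+38.43)/2 × 1 = 41.685
  [4→4.5]: (38.43+35.01)/2 × 0.5 = 18.36
  Sum = 127.455 µg/mL·h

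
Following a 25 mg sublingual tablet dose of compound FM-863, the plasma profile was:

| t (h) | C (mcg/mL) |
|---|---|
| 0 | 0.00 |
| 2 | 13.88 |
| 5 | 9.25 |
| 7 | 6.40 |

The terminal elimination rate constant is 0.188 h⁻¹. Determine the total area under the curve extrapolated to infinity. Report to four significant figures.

Trapezoidal AUC_0→7:
  [0→2]: (0.00+13.88)/2 × 2 = 13.88
  [2→5]: (13.88+9.25)/2 × 3 = 34.695
  [5→7]: (9.25+6.40)/2 × 2 = 15.65
  Sum = 64.225 mcg/mL·h
Extrapolated tail: C_last / k_e = 6.40 / 0.188 = 34.043
AUC_0→∞ = 64.225 + 34.043 = 98.268 mcg/mL·h

AUC = 98.27 mcg/mL·h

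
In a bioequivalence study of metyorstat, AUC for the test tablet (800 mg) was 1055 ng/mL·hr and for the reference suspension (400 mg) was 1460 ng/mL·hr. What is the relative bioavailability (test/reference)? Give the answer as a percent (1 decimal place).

F_rel = 36.1%

F_rel = (AUC_test/D_test) / (AUC_ref/D_ref)
      = (1055/800) / (1460/400)
      = 1.31875 / 3.65 = 0.3613 = 36.13%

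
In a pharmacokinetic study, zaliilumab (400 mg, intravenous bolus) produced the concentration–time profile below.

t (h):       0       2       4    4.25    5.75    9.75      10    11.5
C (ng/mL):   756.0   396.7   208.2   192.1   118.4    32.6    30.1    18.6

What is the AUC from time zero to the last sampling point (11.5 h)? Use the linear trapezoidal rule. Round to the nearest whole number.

AUC = 2387 ng/mL·h

Trapezoidal AUC_0→11.5:
  [0→2]: (756.0+396.7)/2 × 2 = 1152.7
  [2→4]: (396.7+208.2)/2 × 2 = 604.9
  [4→4.25]: (208.2+192.1)/2 × 0.25 = 50.0375
  [4.25→5.75]: (192.1+118.4)/2 × 1.5 = 232.875
  [5.75→9.75]: (118.4+32.6)/2 × 4 = 302.0
  [9.75→10]: (32.6+30.1)/2 × 0.25 = 7.8375
  [10→11.5]: (30.1+18.6)/2 × 1.5 = 36.525
  Sum = 2386.875 ng/mL·h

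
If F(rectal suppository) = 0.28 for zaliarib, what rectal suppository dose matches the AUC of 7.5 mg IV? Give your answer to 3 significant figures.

For equal systemic exposure: F × D_ev = D_iv
D_ev = D_iv / F = 7.5 / 0.28 = 26.7857 mg

D_rectal = 26.8 mg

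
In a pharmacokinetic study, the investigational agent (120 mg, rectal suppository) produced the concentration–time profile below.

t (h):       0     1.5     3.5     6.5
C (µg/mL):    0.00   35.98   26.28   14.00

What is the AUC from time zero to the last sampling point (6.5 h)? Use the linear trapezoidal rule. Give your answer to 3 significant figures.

Trapezoidal AUC_0→6.5:
  [0→1.5]: (0.00+35.98)/2 × 1.5 = 26.985
  [1.5→3.5]: (35.98+26.28)/2 × 2 = 62.26
  [3.5→6.5]: (26.28+14.00)/2 × 3 = 60.42
  Sum = 149.665 µg/mL·h

AUC = 150 µg/mL·h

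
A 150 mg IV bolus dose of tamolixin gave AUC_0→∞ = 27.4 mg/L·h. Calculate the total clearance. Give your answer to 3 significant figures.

CL = Dose_iv / AUC_0→∞
   = 150 / 27.4 = 5.47445 L/h

CL = 5.47 L/h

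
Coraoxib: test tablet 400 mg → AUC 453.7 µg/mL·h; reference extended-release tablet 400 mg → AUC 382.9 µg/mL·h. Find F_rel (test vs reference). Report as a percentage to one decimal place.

F_rel = 118.5%

F_rel = (AUC_test/D_test) / (AUC_ref/D_ref)
      = (453.7/400) / (382.9/400)
      = 1.13425 / 0.95725 = 1.1849 = 118.49%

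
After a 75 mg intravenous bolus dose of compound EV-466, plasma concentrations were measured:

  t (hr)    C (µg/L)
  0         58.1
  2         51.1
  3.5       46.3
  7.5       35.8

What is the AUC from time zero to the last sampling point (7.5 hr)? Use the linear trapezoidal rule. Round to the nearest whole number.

Trapezoidal AUC_0→7.5:
  [0→2]: (58.1+51.1)/2 × 2 = 109.2
  [2→3.5]: (51.1+46.3)/2 × 1.5 = 73.05
  [3.5→7.5]: (46.3+35.8)/2 × 4 = 164.2
  Sum = 346.45 µg/L·hr

AUC = 346 µg/L·hr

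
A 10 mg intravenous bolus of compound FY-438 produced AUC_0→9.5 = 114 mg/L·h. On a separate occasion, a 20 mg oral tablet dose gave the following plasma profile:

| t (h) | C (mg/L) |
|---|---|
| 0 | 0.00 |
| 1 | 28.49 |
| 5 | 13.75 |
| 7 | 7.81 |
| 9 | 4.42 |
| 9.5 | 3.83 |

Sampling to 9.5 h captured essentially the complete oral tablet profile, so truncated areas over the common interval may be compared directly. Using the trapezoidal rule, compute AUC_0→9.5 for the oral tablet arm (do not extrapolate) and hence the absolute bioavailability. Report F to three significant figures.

Trapezoidal AUC_0→9.5 (oral tablet):
  [0→1]: (0.00+28.49)/2 × 1 = 14.245
  [1→5]: (28.49+13.75)/2 × 4 = 84.48
  [5→7]: (13.75+7.81)/2 × 2 = 21.56
  [7→9]: (7.81+4.42)/2 × 2 = 12.23
  [9→9.5]: (4.42+3.83)/2 × 0.5 = 2.0625
  Sum = 134.5775 mg/L·h
F = (AUC_ev/D_ev)/(AUC_iv/D_iv) = (134.5775/20)/(114/10) = 6.728875/11.4 = 0.5903

F = 0.590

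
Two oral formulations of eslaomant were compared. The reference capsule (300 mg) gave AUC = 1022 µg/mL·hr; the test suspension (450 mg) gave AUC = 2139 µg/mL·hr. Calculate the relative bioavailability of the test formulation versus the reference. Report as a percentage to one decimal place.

F_rel = (AUC_test/D_test) / (AUC_ref/D_ref)
      = (2139/450) / (1022/300)
      = 4.75333 / 3.40667 = 1.3953 = 139.53%

F_rel = 139.5%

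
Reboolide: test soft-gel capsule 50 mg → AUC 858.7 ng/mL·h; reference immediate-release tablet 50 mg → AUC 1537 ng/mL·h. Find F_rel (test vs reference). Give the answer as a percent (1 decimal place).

F_rel = (AUC_test/D_test) / (AUC_ref/D_ref)
      = (858.7/50) / (1537/50)
      = 17.174 / 30.74 = 0.5587 = 55.87%

F_rel = 55.9%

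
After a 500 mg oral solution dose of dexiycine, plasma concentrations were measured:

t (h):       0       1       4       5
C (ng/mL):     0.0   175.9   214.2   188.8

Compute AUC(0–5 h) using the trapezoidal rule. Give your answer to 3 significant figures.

Trapezoidal AUC_0→5:
  [0→1]: (0.0+175.9)/2 × 1 = 87.95
  [1→4]: (175.9+214.2)/2 × 3 = 585.15
  [4→5]: (214.2+188.8)/2 × 1 = 201.5
  Sum = 874.6 ng/mL·h

AUC = 875 ng/mL·h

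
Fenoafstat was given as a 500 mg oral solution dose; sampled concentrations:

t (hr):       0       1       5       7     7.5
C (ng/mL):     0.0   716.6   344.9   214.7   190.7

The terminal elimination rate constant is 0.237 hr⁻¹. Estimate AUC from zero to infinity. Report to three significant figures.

Trapezoidal AUC_0→7.5:
  [0→1]: (0.0+716.6)/2 × 1 = 358.3
  [1→5]: (716.6+344.9)/2 × 4 = 2123.0
  [5→7]: (344.9+214.7)/2 × 2 = 559.6
  [7→7.5]: (214.7+190.7)/2 × 0.5 = 101.35
  Sum = 3142.25 ng/mL·hr
Extrapolated tail: C_last / k_e = 190.7 / 0.237 = 804.641
AUC_0→∞ = 3142.25 + 804.641 = 3946.891 ng/mL·hr

AUC = 3950 ng/mL·hr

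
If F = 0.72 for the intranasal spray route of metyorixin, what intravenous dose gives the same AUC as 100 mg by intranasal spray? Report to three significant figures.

D_iv = 72.0 mg

Systemic exposure from an extravascular dose = F × D_ev, so the equivalent IV dose is F × D_ev.
D_iv = F × D_ev = 0.72 × 100 = 72 mg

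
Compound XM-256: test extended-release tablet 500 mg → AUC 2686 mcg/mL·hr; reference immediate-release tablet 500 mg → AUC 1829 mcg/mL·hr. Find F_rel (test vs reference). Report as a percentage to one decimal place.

F_rel = 146.9%

F_rel = (AUC_test/D_test) / (AUC_ref/D_ref)
      = (2686/500) / (1829/500)
      = 5.372 / 3.658 = 1.4686 = 146.86%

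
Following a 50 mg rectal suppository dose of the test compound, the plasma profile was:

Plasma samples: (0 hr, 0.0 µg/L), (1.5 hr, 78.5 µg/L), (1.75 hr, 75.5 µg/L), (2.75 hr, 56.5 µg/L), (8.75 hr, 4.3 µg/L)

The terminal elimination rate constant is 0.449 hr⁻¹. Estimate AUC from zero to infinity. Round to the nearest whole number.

Trapezoidal AUC_0→8.75:
  [0→1.5]: (0.0+78.5)/2 × 1.5 = 58.875
  [1.5→1.75]: (78.5+75.5)/2 × 0.25 = 19.25
  [1.75→2.75]: (75.5+56.5)/2 × 1 = 66.0
  [2.75→8.75]: (56.5+4.3)/2 × 6 = 182.4
  Sum = 326.525 µg/L·hr
Extrapolated tail: C_last / k_e = 4.3 / 0.449 = 9.577
AUC_0→∞ = 326.525 + 9.577 = 336.102 µg/L·hr

AUC = 336 µg/L·hr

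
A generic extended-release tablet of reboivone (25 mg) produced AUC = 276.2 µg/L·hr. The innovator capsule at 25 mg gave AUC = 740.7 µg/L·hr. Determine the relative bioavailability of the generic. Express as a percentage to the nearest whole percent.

F_rel = (AUC_test/D_test) / (AUC_ref/D_ref)
      = (276.2/25) / (740.7/25)
      = 11.048 / 29.628 = 0.3729 = 37.29%

F_rel = 37%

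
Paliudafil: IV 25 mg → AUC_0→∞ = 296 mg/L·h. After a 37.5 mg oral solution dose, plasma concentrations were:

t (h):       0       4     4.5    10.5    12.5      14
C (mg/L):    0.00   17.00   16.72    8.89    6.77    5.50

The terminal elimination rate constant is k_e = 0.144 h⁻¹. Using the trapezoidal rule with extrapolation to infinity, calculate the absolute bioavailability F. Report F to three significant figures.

Trapezoidal AUC_0→14 (oral solution):
  [0→4]: (0.00+17.00)/2 × 4 = 34.0
  [4→4.5]: (17.00+16.72)/2 × 0.5 = 8.43
  [4.5→10.5]: (16.72+8.89)/2 × 6 = 76.83
  [10.5→12.5]: (8.89+6.77)/2 × 2 = 15.66
  [12.5→14]: (6.77+5.50)/2 × 1.5 = 9.2025
  Sum = 144.1225 mg/L·h
Tail: C_last/k_e = 5.50/0.144 = 38.194
AUC_0→∞ (oral solution) = 144.1225 + 38.194 = 182.3165 mg/L·h
F = (AUC_ev/D_ev)/(AUC_iv/D_iv) = (182.3165/37.5)/(296/25) = 4.86177/11.84 = 0.4106

F = 0.411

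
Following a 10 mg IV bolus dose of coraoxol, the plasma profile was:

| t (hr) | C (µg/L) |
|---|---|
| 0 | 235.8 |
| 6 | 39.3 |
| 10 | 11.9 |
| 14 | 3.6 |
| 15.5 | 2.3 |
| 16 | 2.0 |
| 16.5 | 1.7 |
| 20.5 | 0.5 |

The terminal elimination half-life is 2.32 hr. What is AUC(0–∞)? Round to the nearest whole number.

Trapezoidal AUC_0→20.5:
  [0→6]: (235.8+39.3)/2 × 6 = 825.3
  [6→10]: (39.3+11.9)/2 × 4 = 102.4
  [10→14]: (11.9+3.6)/2 × 4 = 31.0
  [14→15.5]: (3.6+2.3)/2 × 1.5 = 4.425
  [15.5→16]: (2.3+2.0)/2 × 0.5 = 1.075
  [16→16.5]: (2.0+1.7)/2 × 0.5 = 0.925
  [16.5→20.5]: (1.7+0.5)/2 × 4 = 4.4
  Sum = 969.525 µg/L·hr
k_e = ln2 / t½ = 0.693147 / 2.32 = 0.2988 hr^-1
Extrapolated tail: C_last / k_e = 0.5 / 0.2988 = 1.673
AUC_0→∞ = 969.525 + 1.673 = 971.198 µg/L·hr

AUC = 971 µg/L·hr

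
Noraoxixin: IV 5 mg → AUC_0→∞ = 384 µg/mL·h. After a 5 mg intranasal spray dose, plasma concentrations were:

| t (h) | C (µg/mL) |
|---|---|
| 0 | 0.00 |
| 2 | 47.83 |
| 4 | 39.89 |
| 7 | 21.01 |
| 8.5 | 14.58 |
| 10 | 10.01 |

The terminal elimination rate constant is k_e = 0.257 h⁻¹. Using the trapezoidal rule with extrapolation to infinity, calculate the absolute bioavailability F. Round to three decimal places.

F = 0.810

Trapezoidal AUC_0→10 (intranasal spray):
  [0→2]: (0.00+47.83)/2 × 2 = 47.83
  [2→4]: (47.83+39.89)/2 × 2 = 87.72
  [4→7]: (39.89+21.01)/2 × 3 = 91.35
  [7→8.5]: (21.01+14.58)/2 × 1.5 = 26.6925
  [8.5→10]: (14.58+10.01)/2 × 1.5 = 18.4425
  Sum = 272.035 µg/mL·h
Tail: C_last/k_e = 10.01/0.257 = 38.949
AUC_0→∞ (intranasal spray) = 272.035 + 38.949 = 310.984 µg/mL·h
F = (AUC_ev/D_ev)/(AUC_iv/D_iv) = (310.984/5)/(384/5) = 62.1968/76.8 = 0.8099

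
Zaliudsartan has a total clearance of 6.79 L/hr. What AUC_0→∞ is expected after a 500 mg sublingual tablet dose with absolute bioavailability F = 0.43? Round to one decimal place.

AUC = 31.7 mg/L·hr

AUC_0→∞ = F × Dose / CL
        = 0.43 × 500 / 6.79 = 31.6642 mg/L·hr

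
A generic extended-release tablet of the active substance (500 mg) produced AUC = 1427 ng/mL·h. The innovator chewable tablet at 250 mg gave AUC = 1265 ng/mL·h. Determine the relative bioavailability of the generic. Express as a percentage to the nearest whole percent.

F_rel = 56%

F_rel = (AUC_test/D_test) / (AUC_ref/D_ref)
      = (1427/500) / (1265/250)
      = 2.854 / 5.06 = 0.5640 = 56.40%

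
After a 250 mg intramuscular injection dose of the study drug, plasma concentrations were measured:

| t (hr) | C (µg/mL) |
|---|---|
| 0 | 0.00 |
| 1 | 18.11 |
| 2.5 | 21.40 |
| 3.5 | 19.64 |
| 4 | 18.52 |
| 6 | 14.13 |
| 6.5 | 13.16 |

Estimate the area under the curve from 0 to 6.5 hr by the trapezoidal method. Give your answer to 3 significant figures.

Trapezoidal AUC_0→6.5:
  [0→1]: (0.00+18.11)/2 × 1 = 9.055
  [1→2.5]: (18.11+21.40)/2 × 1.5 = 29.6325
  [2.5→3.5]: (21.40+19.64)/2 × 1 = 20.52
  [3.5→4]: (19.64+18.52)/2 × 0.5 = 9.54
  [4→6]: (18.52+14.13)/2 × 2 = 32.65
  [6→6.5]: (14.13+13.16)/2 × 0.5 = 6.8225
  Sum = 108.22 µg/mL·hr

AUC = 108 µg/mL·hr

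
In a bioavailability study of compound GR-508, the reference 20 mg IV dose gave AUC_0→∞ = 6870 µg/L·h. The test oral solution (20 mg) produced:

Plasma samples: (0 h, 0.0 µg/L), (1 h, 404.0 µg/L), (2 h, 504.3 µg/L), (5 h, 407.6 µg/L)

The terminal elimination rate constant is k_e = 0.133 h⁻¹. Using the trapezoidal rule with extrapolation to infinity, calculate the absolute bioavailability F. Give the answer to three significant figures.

F = 0.741

Trapezoidal AUC_0→5 (oral solution):
  [0→1]: (0.0+404.0)/2 × 1 = 202.0
  [1→2]: (404.0+504.3)/2 × 1 = 454.15
  [2→5]: (504.3+407.6)/2 × 3 = 1367.85
  Sum = 2024.0 µg/L·h
Tail: C_last/k_e = 407.6/0.133 = 3064.662
AUC_0→∞ (oral solution) = 2024.0 + 3064.662 = 5088.662 µg/L·h
F = (AUC_ev/D_ev)/(AUC_iv/D_iv) = (5088.662/20)/(6870/20) = 254.4331/343.5 = 0.7407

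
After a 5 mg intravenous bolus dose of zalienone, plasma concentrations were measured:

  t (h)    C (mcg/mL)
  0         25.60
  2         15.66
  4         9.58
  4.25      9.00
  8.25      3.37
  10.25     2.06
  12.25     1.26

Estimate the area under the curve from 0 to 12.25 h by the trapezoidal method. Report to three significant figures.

Trapezoidal AUC_0→12.25:
  [0→2]: (25.60+15.66)/2 × 2 = 41.26
  [2→4]: (15.66+9.58)/2 × 2 = 25.24
  [4→4.25]: (9.58+9.00)/2 × 0.25 = 2.3225
  [4.25→8.25]: (9.00+3.37)/2 × 4 = 24.74
  [8.25→10.25]: (3.37+2.06)/2 × 2 = 5.43
  [10.25→12.25]: (2.06+1.26)/2 × 2 = 3.32
  Sum = 102.3125 mcg/mL·h

AUC = 102 mcg/mL·h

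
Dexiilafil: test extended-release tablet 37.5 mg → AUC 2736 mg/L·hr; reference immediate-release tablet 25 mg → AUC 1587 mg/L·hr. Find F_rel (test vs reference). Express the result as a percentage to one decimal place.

F_rel = 114.9%

F_rel = (AUC_test/D_test) / (AUC_ref/D_ref)
      = (2736/37.5) / (1587/25)
      = 72.96 / 63.48 = 1.1493 = 114.93%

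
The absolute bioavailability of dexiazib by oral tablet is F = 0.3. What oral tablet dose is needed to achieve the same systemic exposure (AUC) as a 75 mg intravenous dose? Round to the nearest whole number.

D_oral = 250 mg

For equal systemic exposure: F × D_ev = D_iv
D_ev = D_iv / F = 75 / 0.3 = 250 mg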